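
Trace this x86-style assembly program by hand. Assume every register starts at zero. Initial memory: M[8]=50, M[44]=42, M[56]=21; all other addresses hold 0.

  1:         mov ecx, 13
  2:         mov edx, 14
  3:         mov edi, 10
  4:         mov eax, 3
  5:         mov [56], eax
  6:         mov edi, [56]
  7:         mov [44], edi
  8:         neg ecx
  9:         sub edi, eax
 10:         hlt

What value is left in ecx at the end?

-13

ecx=13
edx=14
edi=10
eax=3
mov [56], eax → M[56]=3
edi=M[56]=3
mov [44], edi → M[44]=3
ecx=-(13)=-13
edi=3-3=0
halt.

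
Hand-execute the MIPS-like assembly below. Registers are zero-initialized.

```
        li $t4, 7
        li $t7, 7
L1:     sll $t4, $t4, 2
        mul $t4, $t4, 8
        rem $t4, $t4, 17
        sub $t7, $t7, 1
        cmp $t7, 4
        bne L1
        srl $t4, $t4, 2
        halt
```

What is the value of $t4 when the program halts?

3

after li $t4, 7: $t4=7
after li $t7, 7: $t7=7
after sll $t4, $t4, 2: $t4=7<<2=28
after mul $t4, $t4, 8: $t4=28*8=224
after rem $t4, $t4, 17: $t4=224%17=3
after sub $t7, $t7, 1: $t7=7-1=6
cmp $t7, 4  (cmp 6,4)
bne L1: taken
after sll $t4, $t4, 2: $t4=3<<2=12
after mul $t4, $t4, 8: $t4=12*8=96
after rem $t4, $t4, 17: $t4=96%17=11
after sub $t7, $t7, 1: $t7=6-1=5
cmp $t7, 4  (cmp 5,4)
bne L1: taken
after sll $t4, $t4, 2: $t4=11<<2=44
after mul $t4, $t4, 8: $t4=44*8=352
after rem $t4, $t4, 17: $t4=352%17=12
after sub $t7, $t7, 1: $t7=5-1=4
cmp $t7, 4  (cmp 4,4)
bne L1: not taken
after srl $t4, $t4, 2: $t4=12>>2=3
halt.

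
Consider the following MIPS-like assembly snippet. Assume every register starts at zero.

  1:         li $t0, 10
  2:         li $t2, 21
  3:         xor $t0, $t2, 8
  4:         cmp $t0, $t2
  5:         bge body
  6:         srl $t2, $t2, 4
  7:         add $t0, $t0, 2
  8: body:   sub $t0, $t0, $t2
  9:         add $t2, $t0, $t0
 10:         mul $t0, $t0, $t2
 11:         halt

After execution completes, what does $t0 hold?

li $t0, 10 → $t0=10
li $t2, 21 → $t2=21
xor $t0, $t2, 8 → $t0=21^8=29
cmp $t0, $t2  (cmp 29,21)
bge body: taken
sub $t0, $t0, $t2 → $t0=29-21=8
add $t2, $t0, $t0 → $t2=8+8=16
mul $t0, $t0, $t2 → $t0=8*16=128
halt.

128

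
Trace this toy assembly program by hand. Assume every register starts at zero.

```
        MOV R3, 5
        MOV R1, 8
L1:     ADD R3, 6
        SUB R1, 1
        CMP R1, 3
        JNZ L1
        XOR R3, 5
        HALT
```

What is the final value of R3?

R3=5
R1=8
R3=5+6=11
R1=8-1=7
CMP R1, 3  (cmp 7,3)
JNZ L1: taken
R3=11+6=17
R1=7-1=6
CMP R1, 3  (cmp 6,3)
JNZ L1: taken
R3=17+6=23
R1=6-1=5
CMP R1, 3  (cmp 5,3)
JNZ L1: taken
R3=23+6=29
R1=5-1=4
CMP R1, 3  (cmp 4,3)
JNZ L1: taken
R3=29+6=35
R1=4-1=3
CMP R1, 3  (cmp 3,3)
JNZ L1: not taken
R3=35^5=38
halt.

38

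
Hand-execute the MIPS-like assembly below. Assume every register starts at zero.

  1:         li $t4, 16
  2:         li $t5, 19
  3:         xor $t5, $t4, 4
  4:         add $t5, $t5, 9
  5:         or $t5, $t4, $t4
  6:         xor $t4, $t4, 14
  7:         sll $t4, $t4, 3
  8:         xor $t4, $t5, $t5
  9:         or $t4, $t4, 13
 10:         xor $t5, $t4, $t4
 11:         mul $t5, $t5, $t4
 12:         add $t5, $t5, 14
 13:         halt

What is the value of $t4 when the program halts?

13

$t4=16
$t5=19
$t5=16^4=20
$t5=20+9=29
$t5=16|16=16
$t4=16^14=30
$t4=30<<3=240
$t4=16^16=0
$t4=0|13=13
$t5=13^13=0
$t5=0*13=0
$t5=0+14=14
halt.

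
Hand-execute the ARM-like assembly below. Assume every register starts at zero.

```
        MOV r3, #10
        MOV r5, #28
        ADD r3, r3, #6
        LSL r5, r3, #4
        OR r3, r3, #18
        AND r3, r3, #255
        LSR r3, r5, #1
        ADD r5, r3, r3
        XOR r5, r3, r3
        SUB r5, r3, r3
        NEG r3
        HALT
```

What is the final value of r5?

r3=10
r5=28
r3=10+6=16
r5=16<<4=256
r3=16|18=18
r3=18&255=18
r3=256>>1=128
r5=128+128=256
r5=128^128=0
r5=128-128=0
r3=-(128)=-128
halt.

0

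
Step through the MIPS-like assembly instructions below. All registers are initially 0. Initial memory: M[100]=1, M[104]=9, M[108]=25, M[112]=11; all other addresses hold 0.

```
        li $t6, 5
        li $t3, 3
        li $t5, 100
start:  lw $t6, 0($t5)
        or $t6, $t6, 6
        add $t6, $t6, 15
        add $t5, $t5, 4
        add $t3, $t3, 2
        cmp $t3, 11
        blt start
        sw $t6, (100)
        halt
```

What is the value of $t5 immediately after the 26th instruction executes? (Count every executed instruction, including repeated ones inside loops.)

112

after li $t6, 5: $t6=5
after li $t3, 3: $t3=3
after li $t5, 100: $t5=100
after lw $t6, 0($t5): $t6=M[100]=1
after or $t6, $t6, 6: $t6=1|6=7
after add $t6, $t6, 15: $t6=7+15=22
after add $t5, $t5, 4: $t5=100+4=104
after add $t3, $t3, 2: $t3=3+2=5
cmp $t3, 11  (cmp 5,11)
blt start: taken
after lw $t6, 0($t5): $t6=M[104]=9
after or $t6, $t6, 6: $t6=9|6=15
after add $t6, $t6, 15: $t6=15+15=30
after add $t5, $t5, 4: $t5=104+4=108
after add $t3, $t3, 2: $t3=5+2=7
cmp $t3, 11  (cmp 7,11)
blt start: taken
after lw $t6, 0($t5): $t6=M[108]=25
after or $t6, $t6, 6: $t6=25|6=31
after add $t6, $t6, 15: $t6=31+15=46
after add $t5, $t5, 4: $t5=108+4=112
after add $t3, $t3, 2: $t3=7+2=9
cmp $t3, 11  (cmp 9,11)
blt start: taken
after lw $t6, 0($t5): $t6=M[112]=11
after or $t6, $t6, 6: $t6=11|6=15
After step 26: $t5 = 112.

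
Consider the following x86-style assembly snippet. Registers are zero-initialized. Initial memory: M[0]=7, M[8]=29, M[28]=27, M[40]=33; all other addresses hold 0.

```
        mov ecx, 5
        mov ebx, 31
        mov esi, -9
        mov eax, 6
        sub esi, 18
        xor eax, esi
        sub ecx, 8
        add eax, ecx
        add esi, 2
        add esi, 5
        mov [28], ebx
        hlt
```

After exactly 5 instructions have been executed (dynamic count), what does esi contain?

mov ecx, 5 → ecx=5
mov ebx, 31 → ebx=31
mov esi, -9 → esi=-9
mov eax, 6 → eax=6
sub esi, 18 → esi=(-9)-18=-27
After step 5: esi = -27.

-27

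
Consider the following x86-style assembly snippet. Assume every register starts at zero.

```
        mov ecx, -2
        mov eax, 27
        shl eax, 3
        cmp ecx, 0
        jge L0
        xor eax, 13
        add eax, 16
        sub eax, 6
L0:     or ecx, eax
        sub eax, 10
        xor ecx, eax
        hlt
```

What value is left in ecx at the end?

-214

after mov ecx, -2: ecx=-2
after mov eax, 27: eax=27
after shl eax, 3: eax=27<<3=216
cmp ecx, 0  (cmp -2,0)
jge L0: not taken
after xor eax, 13: eax=216^13=213
after add eax, 16: eax=213+16=229
after sub eax, 6: eax=229-6=223
after or ecx, eax: ecx=(-2)|223=-1
after sub eax, 10: eax=223-10=213
after xor ecx, eax: ecx=(-1)^213=-214
halt.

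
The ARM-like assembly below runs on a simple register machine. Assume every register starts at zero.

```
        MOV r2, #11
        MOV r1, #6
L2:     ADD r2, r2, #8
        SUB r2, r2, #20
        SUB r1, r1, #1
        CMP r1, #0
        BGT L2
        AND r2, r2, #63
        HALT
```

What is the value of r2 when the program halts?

3

r2=11
r1=6
r2=11+8=19
r2=19-20=-1
r1=6-1=5
CMP r1, #0  (cmp 5,0)
BGT L2: taken
r2=(-1)+8=7
r2=7-20=-13
r1=5-1=4
CMP r1, #0  (cmp 4,0)
BGT L2: taken
r2=(-13)+8=-5
r2=(-5)-20=-25
r1=4-1=3
CMP r1, #0  (cmp 3,0)
BGT L2: taken
r2=(-25)+8=-17
r2=(-17)-20=-37
r1=3-1=2
CMP r1, #0  (cmp 2,0)
BGT L2: taken
r2=(-37)+8=-29
r2=(-29)-20=-49
r1=2-1=1
CMP r1, #0  (cmp 1,0)
BGT L2: taken
r2=(-49)+8=-41
r2=(-41)-20=-61
r1=1-1=0
CMP r1, #0  (cmp 0,0)
BGT L2: not taken
r2=(-61)&63=3
halt.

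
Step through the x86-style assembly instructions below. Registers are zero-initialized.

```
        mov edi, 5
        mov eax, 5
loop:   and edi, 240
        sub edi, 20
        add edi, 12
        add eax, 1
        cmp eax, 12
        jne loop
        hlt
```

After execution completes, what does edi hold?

152

edi=5
eax=5
edi=5&240=0
edi=0-20=-20
edi=(-20)+12=-8
eax=5+1=6
cmp eax, 12  (cmp 6,12)
jne loop: taken
edi=(-8)&240=240
edi=240-20=220
edi=220+12=232
eax=6+1=7
cmp eax, 12  (cmp 7,12)
jne loop: taken
edi=232&240=224
edi=224-20=204
edi=204+12=216
eax=7+1=8
cmp eax, 12  (cmp 8,12)
jne loop: taken
edi=216&240=208
edi=208-20=188
edi=188+12=200
eax=8+1=9
cmp eax, 12  (cmp 9,12)
jne loop: taken
edi=200&240=192
edi=192-20=172
edi=172+12=184
eax=9+1=10
cmp eax, 12  (cmp 10,12)
jne loop: taken
edi=184&240=176
edi=176-20=156
edi=156+12=168
eax=10+1=11
cmp eax, 12  (cmp 11,12)
jne loop: taken
edi=168&240=160
edi=160-20=140
edi=140+12=152
eax=11+1=12
cmp eax, 12  (cmp 12,12)
jne loop: not taken
halt.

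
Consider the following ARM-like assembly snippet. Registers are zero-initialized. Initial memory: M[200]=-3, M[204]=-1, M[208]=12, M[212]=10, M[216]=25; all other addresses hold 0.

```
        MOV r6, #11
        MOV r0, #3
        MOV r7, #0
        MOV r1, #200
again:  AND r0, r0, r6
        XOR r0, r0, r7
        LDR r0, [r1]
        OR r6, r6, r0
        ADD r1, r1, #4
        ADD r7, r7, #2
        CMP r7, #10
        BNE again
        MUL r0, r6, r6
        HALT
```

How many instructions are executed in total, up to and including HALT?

after MOV r6, #11: r6=11
after MOV r0, #3: r0=3
after MOV r7, #0: r7=0
after MOV r1, #200: r1=200
after AND r0, r0, r6: r0=3&11=3
after XOR r0, r0, r7: r0=3^0=3
after LDR r0, [r1]: r0=M[200]=-3
after OR r6, r6, r0: r6=11|(-3)=-1
after ADD r1, r1, #4: r1=200+4=204
after ADD r7, r7, #2: r7=0+2=2
CMP r7, #10  (cmp 2,10)
BNE again: taken
after AND r0, r0, r6: r0=(-3)&(-1)=-3
after XOR r0, r0, r7: r0=(-3)^2=-1
after LDR r0, [r1]: r0=M[204]=-1
after OR r6, r6, r0: r6=(-1)|(-1)=-1
after ADD r1, r1, #4: r1=204+4=208
after ADD r7, r7, #2: r7=2+2=4
CMP r7, #10  (cmp 4,10)
BNE again: taken
after AND r0, r0, r6: r0=(-1)&(-1)=-1
after XOR r0, r0, r7: r0=(-1)^4=-5
after LDR r0, [r1]: r0=M[208]=12
after OR r6, r6, r0: r6=(-1)|12=-1
after ADD r1, r1, #4: r1=208+4=212
after ADD r7, r7, #2: r7=4+2=6
CMP r7, #10  (cmp 6,10)
BNE again: taken
after AND r0, r0, r6: r0=12&(-1)=12
after XOR r0, r0, r7: r0=12^6=10
after LDR r0, [r1]: r0=M[212]=10
after OR r6, r6, r0: r6=(-1)|10=-1
after ADD r1, r1, #4: r1=212+4=216
after ADD r7, r7, #2: r7=6+2=8
CMP r7, #10  (cmp 8,10)
BNE again: taken
after AND r0, r0, r6: r0=10&(-1)=10
after XOR r0, r0, r7: r0=10^8=2
after LDR r0, [r1]: r0=M[216]=25
after OR r6, r6, r0: r6=(-1)|25=-1
after ADD r1, r1, #4: r1=216+4=220
after ADD r7, r7, #2: r7=8+2=10
CMP r7, #10  (cmp 10,10)
BNE again: not taken
after MUL r0, r6, r6: r0=(-1)*(-1)=1
halt.
Total executed instructions: 46.

46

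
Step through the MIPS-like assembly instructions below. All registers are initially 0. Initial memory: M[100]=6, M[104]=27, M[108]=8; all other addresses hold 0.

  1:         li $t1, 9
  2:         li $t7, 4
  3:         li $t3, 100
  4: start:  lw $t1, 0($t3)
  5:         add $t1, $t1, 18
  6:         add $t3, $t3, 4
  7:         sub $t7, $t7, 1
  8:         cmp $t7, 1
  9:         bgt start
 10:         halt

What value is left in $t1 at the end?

li $t1, 9 → $t1=9
li $t7, 4 → $t7=4
li $t3, 100 → $t3=100
lw $t1, 0($t3) → $t1=M[100]=6
add $t1, $t1, 18 → $t1=6+18=24
add $t3, $t3, 4 → $t3=100+4=104
sub $t7, $t7, 1 → $t7=4-1=3
cmp $t7, 1  (cmp 3,1)
bgt start: taken
lw $t1, 0($t3) → $t1=M[104]=27
add $t1, $t1, 18 → $t1=27+18=45
add $t3, $t3, 4 → $t3=104+4=108
sub $t7, $t7, 1 → $t7=3-1=2
cmp $t7, 1  (cmp 2,1)
bgt start: taken
lw $t1, 0($t3) → $t1=M[108]=8
add $t1, $t1, 18 → $t1=8+18=26
add $t3, $t3, 4 → $t3=108+4=112
sub $t7, $t7, 1 → $t7=2-1=1
cmp $t7, 1  (cmp 1,1)
bgt start: not taken
halt.

26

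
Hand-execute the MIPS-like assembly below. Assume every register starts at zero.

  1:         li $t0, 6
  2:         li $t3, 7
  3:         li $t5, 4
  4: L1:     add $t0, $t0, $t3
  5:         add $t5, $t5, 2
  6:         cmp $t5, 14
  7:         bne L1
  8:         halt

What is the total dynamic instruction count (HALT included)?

24

li $t0, 6 → $t0=6
li $t3, 7 → $t3=7
li $t5, 4 → $t5=4
add $t0, $t0, $t3 → $t0=6+7=13
add $t5, $t5, 2 → $t5=4+2=6
cmp $t5, 14  (cmp 6,14)
bne L1: taken
add $t0, $t0, $t3 → $t0=13+7=20
add $t5, $t5, 2 → $t5=6+2=8
cmp $t5, 14  (cmp 8,14)
bne L1: taken
add $t0, $t0, $t3 → $t0=20+7=27
add $t5, $t5, 2 → $t5=8+2=10
cmp $t5, 14  (cmp 10,14)
bne L1: taken
add $t0, $t0, $t3 → $t0=27+7=34
add $t5, $t5, 2 → $t5=10+2=12
cmp $t5, 14  (cmp 12,14)
bne L1: taken
add $t0, $t0, $t3 → $t0=34+7=41
add $t5, $t5, 2 → $t5=12+2=14
cmp $t5, 14  (cmp 14,14)
bne L1: not taken
halt.
Total executed instructions: 24.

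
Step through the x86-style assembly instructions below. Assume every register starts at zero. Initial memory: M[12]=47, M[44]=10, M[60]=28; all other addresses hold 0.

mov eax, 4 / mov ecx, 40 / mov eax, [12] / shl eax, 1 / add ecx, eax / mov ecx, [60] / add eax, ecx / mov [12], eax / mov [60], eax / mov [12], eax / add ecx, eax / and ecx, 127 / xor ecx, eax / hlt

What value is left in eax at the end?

mov eax, 4 → eax=4
mov ecx, 40 → ecx=40
mov eax, [12] → eax=M[12]=47
shl eax, 1 → eax=47<<1=94
add ecx, eax → ecx=40+94=134
mov ecx, [60] → ecx=M[60]=28
add eax, ecx → eax=94+28=122
mov [12], eax → M[12]=122
mov [60], eax → M[60]=122
mov [12], eax → M[12]=122
add ecx, eax → ecx=28+122=150
and ecx, 127 → ecx=150&127=22
xor ecx, eax → ecx=22^122=108
halt.

122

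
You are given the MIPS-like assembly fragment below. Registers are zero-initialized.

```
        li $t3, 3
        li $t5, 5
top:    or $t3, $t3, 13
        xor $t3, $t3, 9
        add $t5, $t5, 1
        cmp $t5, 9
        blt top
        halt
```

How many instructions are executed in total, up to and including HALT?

$t3=3
$t5=5
$t3=3|13=15
$t3=15^9=6
$t5=5+1=6
cmp $t5, 9  (cmp 6,9)
blt top: taken
$t3=6|13=15
$t3=15^9=6
$t5=6+1=7
cmp $t5, 9  (cmp 7,9)
blt top: taken
$t3=6|13=15
$t3=15^9=6
$t5=7+1=8
cmp $t5, 9  (cmp 8,9)
blt top: taken
$t3=6|13=15
$t3=15^9=6
$t5=8+1=9
cmp $t5, 9  (cmp 9,9)
blt top: not taken
halt.
Total executed instructions: 23.

23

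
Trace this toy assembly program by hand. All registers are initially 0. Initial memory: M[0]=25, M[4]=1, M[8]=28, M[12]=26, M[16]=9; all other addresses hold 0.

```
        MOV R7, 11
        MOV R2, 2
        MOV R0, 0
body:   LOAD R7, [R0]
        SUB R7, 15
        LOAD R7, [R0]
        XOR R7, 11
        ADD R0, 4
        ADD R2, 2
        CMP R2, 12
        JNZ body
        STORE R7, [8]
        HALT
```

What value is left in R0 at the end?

MOV R7, 11 → R7=11
MOV R2, 2 → R2=2
MOV R0, 0 → R0=0
LOAD R7, [R0] → R7=M[0]=25
SUB R7, 15 → R7=25-15=10
LOAD R7, [R0] → R7=M[0]=25
XOR R7, 11 → R7=25^11=18
ADD R0, 4 → R0=0+4=4
ADD R2, 2 → R2=2+2=4
CMP R2, 12  (cmp 4,12)
JNZ body: taken
LOAD R7, [R0] → R7=M[4]=1
SUB R7, 15 → R7=1-15=-14
LOAD R7, [R0] → R7=M[4]=1
XOR R7, 11 → R7=1^11=10
ADD R0, 4 → R0=4+4=8
ADD R2, 2 → R2=4+2=6
CMP R2, 12  (cmp 6,12)
JNZ body: taken
LOAD R7, [R0] → R7=M[8]=28
SUB R7, 15 → R7=28-15=13
LOAD R7, [R0] → R7=M[8]=28
XOR R7, 11 → R7=28^11=23
ADD R0, 4 → R0=8+4=12
ADD R2, 2 → R2=6+2=8
CMP R2, 12  (cmp 8,12)
JNZ body: taken
LOAD R7, [R0] → R7=M[12]=26
SUB R7, 15 → R7=26-15=11
LOAD R7, [R0] → R7=M[12]=26
XOR R7, 11 → R7=26^11=17
ADD R0, 4 → R0=12+4=16
ADD R2, 2 → R2=8+2=10
CMP R2, 12  (cmp 10,12)
JNZ body: taken
LOAD R7, [R0] → R7=M[16]=9
SUB R7, 15 → R7=9-15=-6
LOAD R7, [R0] → R7=M[16]=9
XOR R7, 11 → R7=9^11=2
ADD R0, 4 → R0=16+4=20
ADD R2, 2 → R2=10+2=12
CMP R2, 12  (cmp 12,12)
JNZ body: not taken
STORE R7, [8] → M[8]=2
halt.

20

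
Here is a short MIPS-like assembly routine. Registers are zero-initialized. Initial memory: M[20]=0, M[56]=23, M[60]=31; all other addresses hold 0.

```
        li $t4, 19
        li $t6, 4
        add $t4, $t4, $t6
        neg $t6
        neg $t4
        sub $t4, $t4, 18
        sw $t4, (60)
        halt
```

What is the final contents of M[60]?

$t4=19
$t6=4
$t4=19+4=23
$t6=-(4)=-4
$t4=-(23)=-23
$t4=(-23)-18=-41
sw $t4, (60) → M[60]=-41
halt.

-41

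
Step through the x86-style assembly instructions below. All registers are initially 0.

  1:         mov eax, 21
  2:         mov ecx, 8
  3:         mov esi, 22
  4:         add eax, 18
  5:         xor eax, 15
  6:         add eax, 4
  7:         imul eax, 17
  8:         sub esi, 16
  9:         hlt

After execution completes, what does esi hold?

eax=21
ecx=8
esi=22
eax=21+18=39
eax=39^15=40
eax=40+4=44
eax=44*17=748
esi=22-16=6
halt.

6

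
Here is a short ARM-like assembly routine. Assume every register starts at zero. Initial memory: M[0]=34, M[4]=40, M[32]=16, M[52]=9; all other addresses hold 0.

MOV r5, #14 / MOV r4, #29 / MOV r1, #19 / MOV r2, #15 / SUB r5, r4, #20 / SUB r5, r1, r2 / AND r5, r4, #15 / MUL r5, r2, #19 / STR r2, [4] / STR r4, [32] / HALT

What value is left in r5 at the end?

r5=14
r4=29
r1=19
r2=15
r5=29-20=9
r5=19-15=4
r5=29&15=13
r5=15*19=285
STR r2, [4] → M[4]=15
STR r4, [32] → M[32]=29
halt.

285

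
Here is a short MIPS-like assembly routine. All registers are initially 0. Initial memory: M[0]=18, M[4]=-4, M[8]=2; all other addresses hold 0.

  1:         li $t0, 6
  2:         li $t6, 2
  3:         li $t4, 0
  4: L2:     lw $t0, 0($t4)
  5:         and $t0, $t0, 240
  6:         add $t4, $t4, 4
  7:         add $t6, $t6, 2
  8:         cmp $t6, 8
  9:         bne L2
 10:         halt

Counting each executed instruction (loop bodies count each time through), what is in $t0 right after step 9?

16

after li $t0, 6: $t0=6
after li $t6, 2: $t6=2
after li $t4, 0: $t4=0
after lw $t0, 0($t4): $t0=M[0]=18
after and $t0, $t0, 240: $t0=18&240=16
after add $t4, $t4, 4: $t4=0+4=4
after add $t6, $t6, 2: $t6=2+2=4
cmp $t6, 8  (cmp 4,8)
bne L2: taken
After step 9: $t0 = 16.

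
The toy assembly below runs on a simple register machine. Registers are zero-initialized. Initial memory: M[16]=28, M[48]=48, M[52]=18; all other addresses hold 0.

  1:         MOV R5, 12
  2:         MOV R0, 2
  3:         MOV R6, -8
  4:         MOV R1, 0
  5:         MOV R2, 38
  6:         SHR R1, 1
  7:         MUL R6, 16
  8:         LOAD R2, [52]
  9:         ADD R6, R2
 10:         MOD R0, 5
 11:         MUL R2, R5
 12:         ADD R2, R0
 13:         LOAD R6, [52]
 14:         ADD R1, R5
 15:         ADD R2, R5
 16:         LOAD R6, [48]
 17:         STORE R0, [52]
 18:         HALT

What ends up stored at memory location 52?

MOV R5, 12 → R5=12
MOV R0, 2 → R0=2
MOV R6, -8 → R6=-8
MOV R1, 0 → R1=0
MOV R2, 38 → R2=38
SHR R1, 1 → R1=0>>1=0
MUL R6, 16 → R6=(-8)*16=-128
LOAD R2, [52] → R2=M[52]=18
ADD R6, R2 → R6=(-128)+18=-110
MOD R0, 5 → R0=2%5=2
MUL R2, R5 → R2=18*12=216
ADD R2, R0 → R2=216+2=218
LOAD R6, [52] → R6=M[52]=18
ADD R1, R5 → R1=0+12=12
ADD R2, R5 → R2=218+12=230
LOAD R6, [48] → R6=M[48]=48
STORE R0, [52] → M[52]=2
halt.

2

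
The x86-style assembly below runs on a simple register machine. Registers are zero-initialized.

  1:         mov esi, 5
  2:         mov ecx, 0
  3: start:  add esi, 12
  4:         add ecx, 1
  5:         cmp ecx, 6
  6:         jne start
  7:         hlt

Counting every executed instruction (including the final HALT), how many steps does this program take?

27

after mov esi, 5: esi=5
after mov ecx, 0: ecx=0
after add esi, 12: esi=5+12=17
after add ecx, 1: ecx=0+1=1
cmp ecx, 6  (cmp 1,6)
jne start: taken
after add esi, 12: esi=17+12=29
after add ecx, 1: ecx=1+1=2
cmp ecx, 6  (cmp 2,6)
jne start: taken
after add esi, 12: esi=29+12=41
after add ecx, 1: ecx=2+1=3
cmp ecx, 6  (cmp 3,6)
jne start: taken
after add esi, 12: esi=41+12=53
after add ecx, 1: ecx=3+1=4
cmp ecx, 6  (cmp 4,6)
jne start: taken
after add esi, 12: esi=53+12=65
after add ecx, 1: ecx=4+1=5
cmp ecx, 6  (cmp 5,6)
jne start: taken
after add esi, 12: esi=65+12=77
after add ecx, 1: ecx=5+1=6
cmp ecx, 6  (cmp 6,6)
jne start: not taken
halt.
Total executed instructions: 27.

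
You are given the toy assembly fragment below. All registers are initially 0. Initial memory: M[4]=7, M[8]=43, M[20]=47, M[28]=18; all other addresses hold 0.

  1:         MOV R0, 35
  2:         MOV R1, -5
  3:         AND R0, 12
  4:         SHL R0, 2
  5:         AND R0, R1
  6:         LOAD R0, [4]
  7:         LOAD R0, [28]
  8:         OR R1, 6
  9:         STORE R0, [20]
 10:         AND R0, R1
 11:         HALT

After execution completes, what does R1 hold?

-1

MOV R0, 35 → R0=35
MOV R1, -5 → R1=-5
AND R0, 12 → R0=35&12=0
SHL R0, 2 → R0=0<<2=0
AND R0, R1 → R0=0&(-5)=0
LOAD R0, [4] → R0=M[4]=7
LOAD R0, [28] → R0=M[28]=18
OR R1, 6 → R1=(-5)|6=-1
STORE R0, [20] → M[20]=18
AND R0, R1 → R0=18&(-1)=18
halt.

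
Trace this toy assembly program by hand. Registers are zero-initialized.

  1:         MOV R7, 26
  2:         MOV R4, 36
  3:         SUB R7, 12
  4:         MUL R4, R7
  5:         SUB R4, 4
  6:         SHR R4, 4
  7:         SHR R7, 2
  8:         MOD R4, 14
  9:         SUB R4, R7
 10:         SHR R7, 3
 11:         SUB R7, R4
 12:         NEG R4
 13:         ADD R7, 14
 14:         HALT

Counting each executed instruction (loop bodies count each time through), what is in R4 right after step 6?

after MOV R7, 26: R7=26
after MOV R4, 36: R4=36
after SUB R7, 12: R7=26-12=14
after MUL R4, R7: R4=36*14=504
after SUB R4, 4: R4=504-4=500
after SHR R4, 4: R4=500>>4=31
After step 6: R4 = 31.

31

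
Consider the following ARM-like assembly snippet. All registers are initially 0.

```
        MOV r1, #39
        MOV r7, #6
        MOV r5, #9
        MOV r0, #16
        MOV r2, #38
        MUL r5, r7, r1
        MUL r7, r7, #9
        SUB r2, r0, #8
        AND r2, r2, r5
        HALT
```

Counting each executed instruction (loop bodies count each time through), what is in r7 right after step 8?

MOV r1, #39 → r1=39
MOV r7, #6 → r7=6
MOV r5, #9 → r5=9
MOV r0, #16 → r0=16
MOV r2, #38 → r2=38
MUL r5, r7, r1 → r5=6*39=234
MUL r7, r7, #9 → r7=6*9=54
SUB r2, r0, #8 → r2=16-8=8
After step 8: r7 = 54.

54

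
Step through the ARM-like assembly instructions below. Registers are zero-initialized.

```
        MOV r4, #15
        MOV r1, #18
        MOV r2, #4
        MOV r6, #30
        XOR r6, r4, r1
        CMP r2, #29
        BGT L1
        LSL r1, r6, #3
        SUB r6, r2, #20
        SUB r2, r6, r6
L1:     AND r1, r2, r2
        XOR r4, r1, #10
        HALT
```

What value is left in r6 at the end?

MOV r4, #15 → r4=15
MOV r1, #18 → r1=18
MOV r2, #4 → r2=4
MOV r6, #30 → r6=30
XOR r6, r4, r1 → r6=15^18=29
CMP r2, #29  (cmp 4,29)
BGT L1: not taken
LSL r1, r6, #3 → r1=29<<3=232
SUB r6, r2, #20 → r6=4-20=-16
SUB r2, r6, r6 → r2=(-16)-(-16)=0
AND r1, r2, r2 → r1=0&0=0
XOR r4, r1, #10 → r4=0^10=10
halt.

-16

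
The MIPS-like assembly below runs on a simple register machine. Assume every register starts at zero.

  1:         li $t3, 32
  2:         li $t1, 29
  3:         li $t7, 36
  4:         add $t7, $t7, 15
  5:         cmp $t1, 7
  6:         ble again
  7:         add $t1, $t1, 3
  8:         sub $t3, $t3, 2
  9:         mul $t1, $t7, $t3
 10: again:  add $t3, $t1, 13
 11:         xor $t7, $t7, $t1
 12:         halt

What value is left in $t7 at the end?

$t3=32
$t1=29
$t7=36
$t7=36+15=51
cmp $t1, 7  (cmp 29,7)
ble again: not taken
$t1=29+3=32
$t3=32-2=30
$t1=51*30=1530
$t3=1530+13=1543
$t7=51^1530=1481
halt.

1481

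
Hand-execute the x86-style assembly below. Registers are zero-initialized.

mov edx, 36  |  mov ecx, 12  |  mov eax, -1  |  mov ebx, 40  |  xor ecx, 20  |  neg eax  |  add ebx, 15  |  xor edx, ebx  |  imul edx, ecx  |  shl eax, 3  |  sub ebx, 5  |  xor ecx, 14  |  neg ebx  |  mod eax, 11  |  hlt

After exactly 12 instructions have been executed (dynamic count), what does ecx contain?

22

mov edx, 36 → edx=36
mov ecx, 12 → ecx=12
mov eax, -1 → eax=-1
mov ebx, 40 → ebx=40
xor ecx, 20 → ecx=12^20=24
neg eax → eax=-(-1)=1
add ebx, 15 → ebx=40+15=55
xor edx, ebx → edx=36^55=19
imul edx, ecx → edx=19*24=456
shl eax, 3 → eax=1<<3=8
sub ebx, 5 → ebx=55-5=50
xor ecx, 14 → ecx=24^14=22
After step 12: ecx = 22.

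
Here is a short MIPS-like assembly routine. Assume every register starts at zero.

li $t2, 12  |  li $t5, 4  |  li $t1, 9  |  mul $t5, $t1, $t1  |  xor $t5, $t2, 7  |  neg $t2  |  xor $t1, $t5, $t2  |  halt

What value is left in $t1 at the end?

li $t2, 12 → $t2=12
li $t5, 4 → $t5=4
li $t1, 9 → $t1=9
mul $t5, $t1, $t1 → $t5=9*9=81
xor $t5, $t2, 7 → $t5=12^7=11
neg $t2 → $t2=-(12)=-12
xor $t1, $t5, $t2 → $t1=11^(-12)=-1
halt.

-1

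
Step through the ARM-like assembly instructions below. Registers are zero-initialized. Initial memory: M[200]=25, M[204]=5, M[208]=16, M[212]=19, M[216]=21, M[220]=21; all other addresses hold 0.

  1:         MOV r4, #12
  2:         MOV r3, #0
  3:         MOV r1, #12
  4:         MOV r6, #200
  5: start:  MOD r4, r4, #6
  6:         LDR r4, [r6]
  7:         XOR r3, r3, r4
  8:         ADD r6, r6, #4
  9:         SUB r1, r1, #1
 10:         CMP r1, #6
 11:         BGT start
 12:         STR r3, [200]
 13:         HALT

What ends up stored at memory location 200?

31

r4=12
r3=0
r1=12
r6=200
r4=12%6=0
r4=M[200]=25
r3=0^25=25
r6=200+4=204
r1=12-1=11
CMP r1, #6  (cmp 11,6)
BGT start: taken
r4=25%6=1
r4=M[204]=5
r3=25^5=28
r6=204+4=208
r1=11-1=10
CMP r1, #6  (cmp 10,6)
BGT start: taken
r4=5%6=5
r4=M[208]=16
r3=28^16=12
r6=208+4=212
r1=10-1=9
CMP r1, #6  (cmp 9,6)
BGT start: taken
r4=16%6=4
r4=M[212]=19
r3=12^19=31
r6=212+4=216
r1=9-1=8
CMP r1, #6  (cmp 8,6)
BGT start: taken
r4=19%6=1
r4=M[216]=21
r3=31^21=10
r6=216+4=220
r1=8-1=7
CMP r1, #6  (cmp 7,6)
BGT start: taken
r4=21%6=3
r4=M[220]=21
r3=10^21=31
r6=220+4=224
r1=7-1=6
CMP r1, #6  (cmp 6,6)
BGT start: not taken
STR r3, [200] → M[200]=31
halt.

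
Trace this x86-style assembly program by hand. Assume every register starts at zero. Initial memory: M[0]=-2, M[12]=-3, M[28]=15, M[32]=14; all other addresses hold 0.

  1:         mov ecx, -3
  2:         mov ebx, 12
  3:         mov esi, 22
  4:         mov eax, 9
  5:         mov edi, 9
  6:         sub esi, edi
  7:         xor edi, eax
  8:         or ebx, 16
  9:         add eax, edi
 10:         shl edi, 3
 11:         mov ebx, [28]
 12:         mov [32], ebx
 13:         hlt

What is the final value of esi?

13

after mov ecx, -3: ecx=-3
after mov ebx, 12: ebx=12
after mov esi, 22: esi=22
after mov eax, 9: eax=9
after mov edi, 9: edi=9
after sub esi, edi: esi=22-9=13
after xor edi, eax: edi=9^9=0
after or ebx, 16: ebx=12|16=28
after add eax, edi: eax=9+0=9
after shl edi, 3: edi=0<<3=0
after mov ebx, [28]: ebx=M[28]=15
mov [32], ebx → M[32]=15
halt.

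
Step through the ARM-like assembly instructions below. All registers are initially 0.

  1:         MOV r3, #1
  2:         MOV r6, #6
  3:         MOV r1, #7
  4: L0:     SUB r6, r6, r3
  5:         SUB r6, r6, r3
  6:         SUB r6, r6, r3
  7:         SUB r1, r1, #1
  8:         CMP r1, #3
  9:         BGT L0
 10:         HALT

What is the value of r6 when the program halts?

-6

after MOV r3, #1: r3=1
after MOV r6, #6: r6=6
after MOV r1, #7: r1=7
after SUB r6, r6, r3: r6=6-1=5
after SUB r6, r6, r3: r6=5-1=4
after SUB r6, r6, r3: r6=4-1=3
after SUB r1, r1, #1: r1=7-1=6
CMP r1, #3  (cmp 6,3)
BGT L0: taken
after SUB r6, r6, r3: r6=3-1=2
after SUB r6, r6, r3: r6=2-1=1
after SUB r6, r6, r3: r6=1-1=0
after SUB r1, r1, #1: r1=6-1=5
CMP r1, #3  (cmp 5,3)
BGT L0: taken
after SUB r6, r6, r3: r6=0-1=-1
after SUB r6, r6, r3: r6=(-1)-1=-2
after SUB r6, r6, r3: r6=(-2)-1=-3
after SUB r1, r1, #1: r1=5-1=4
CMP r1, #3  (cmp 4,3)
BGT L0: taken
after SUB r6, r6, r3: r6=(-3)-1=-4
after SUB r6, r6, r3: r6=(-4)-1=-5
after SUB r6, r6, r3: r6=(-5)-1=-6
after SUB r1, r1, #1: r1=4-1=3
CMP r1, #3  (cmp 3,3)
BGT L0: not taken
halt.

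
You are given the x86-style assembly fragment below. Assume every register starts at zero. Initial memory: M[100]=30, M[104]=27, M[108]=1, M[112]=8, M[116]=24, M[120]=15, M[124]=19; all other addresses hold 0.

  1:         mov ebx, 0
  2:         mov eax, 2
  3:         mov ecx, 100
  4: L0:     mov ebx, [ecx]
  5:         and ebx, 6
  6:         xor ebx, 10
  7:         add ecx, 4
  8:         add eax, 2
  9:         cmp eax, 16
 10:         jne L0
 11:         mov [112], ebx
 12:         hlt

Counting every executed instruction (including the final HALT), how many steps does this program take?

54

after mov ebx, 0: ebx=0
after mov eax, 2: eax=2
after mov ecx, 100: ecx=100
after mov ebx, [ecx]: ebx=M[100]=30
after and ebx, 6: ebx=30&6=6
after xor ebx, 10: ebx=6^10=12
after add ecx, 4: ecx=100+4=104
after add eax, 2: eax=2+2=4
cmp eax, 16  (cmp 4,16)
jne L0: taken
after mov ebx, [ecx]: ebx=M[104]=27
after and ebx, 6: ebx=27&6=2
after xor ebx, 10: ebx=2^10=8
after add ecx, 4: ecx=104+4=108
after add eax, 2: eax=4+2=6
cmp eax, 16  (cmp 6,16)
jne L0: taken
after mov ebx, [ecx]: ebx=M[108]=1
after and ebx, 6: ebx=1&6=0
after xor ebx, 10: ebx=0^10=10
after add ecx, 4: ecx=108+4=112
after add eax, 2: eax=6+2=8
cmp eax, 16  (cmp 8,16)
jne L0: taken
after mov ebx, [ecx]: ebx=M[112]=8
after and ebx, 6: ebx=8&6=0
after xor ebx, 10: ebx=0^10=10
after add ecx, 4: ecx=112+4=116
after add eax, 2: eax=8+2=10
cmp eax, 16  (cmp 10,16)
jne L0: taken
after mov ebx, [ecx]: ebx=M[116]=24
after and ebx, 6: ebx=24&6=0
after xor ebx, 10: ebx=0^10=10
after add ecx, 4: ecx=116+4=120
after add eax, 2: eax=10+2=12
cmp eax, 16  (cmp 12,16)
jne L0: taken
after mov ebx, [ecx]: ebx=M[120]=15
after and ebx, 6: ebx=15&6=6
after xor ebx, 10: ebx=6^10=12
after add ecx, 4: ecx=120+4=124
after add eax, 2: eax=12+2=14
cmp eax, 16  (cmp 14,16)
jne L0: taken
after mov ebx, [ecx]: ebx=M[124]=19
after and ebx, 6: ebx=19&6=2
after xor ebx, 10: ebx=2^10=8
after add ecx, 4: ecx=124+4=128
after add eax, 2: eax=14+2=16
cmp eax, 16  (cmp 16,16)
jne L0: not taken
mov [112], ebx → M[112]=8
halt.
Total executed instructions: 54.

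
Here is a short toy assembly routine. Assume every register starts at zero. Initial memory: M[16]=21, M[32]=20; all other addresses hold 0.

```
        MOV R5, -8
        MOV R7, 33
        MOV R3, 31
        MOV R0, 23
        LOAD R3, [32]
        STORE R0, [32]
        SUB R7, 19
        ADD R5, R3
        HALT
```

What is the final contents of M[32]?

23

R5=-8
R7=33
R3=31
R0=23
R3=M[32]=20
STORE R0, [32] → M[32]=23
R7=33-19=14
R5=(-8)+20=12
halt.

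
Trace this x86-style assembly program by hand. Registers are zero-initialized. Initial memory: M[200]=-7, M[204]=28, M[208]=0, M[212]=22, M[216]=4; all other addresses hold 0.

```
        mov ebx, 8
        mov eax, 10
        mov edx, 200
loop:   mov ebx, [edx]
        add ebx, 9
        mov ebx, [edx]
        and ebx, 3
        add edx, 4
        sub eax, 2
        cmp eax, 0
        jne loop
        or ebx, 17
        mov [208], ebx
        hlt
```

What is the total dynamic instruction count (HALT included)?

46

ebx=8
eax=10
edx=200
ebx=M[200]=-7
ebx=(-7)+9=2
ebx=M[200]=-7
ebx=(-7)&3=1
edx=200+4=204
eax=10-2=8
cmp eax, 0  (cmp 8,0)
jne loop: taken
ebx=M[204]=28
ebx=28+9=37
ebx=M[204]=28
ebx=28&3=0
edx=204+4=208
eax=8-2=6
cmp eax, 0  (cmp 6,0)
jne loop: taken
ebx=M[208]=0
ebx=0+9=9
ebx=M[208]=0
ebx=0&3=0
edx=208+4=212
eax=6-2=4
cmp eax, 0  (cmp 4,0)
jne loop: taken
ebx=M[212]=22
ebx=22+9=31
ebx=M[212]=22
ebx=22&3=2
edx=212+4=216
eax=4-2=2
cmp eax, 0  (cmp 2,0)
jne loop: taken
ebx=M[216]=4
ebx=4+9=13
ebx=M[216]=4
ebx=4&3=0
edx=216+4=220
eax=2-2=0
cmp eax, 0  (cmp 0,0)
jne loop: not taken
ebx=0|17=17
mov [208], ebx → M[208]=17
halt.
Total executed instructions: 46.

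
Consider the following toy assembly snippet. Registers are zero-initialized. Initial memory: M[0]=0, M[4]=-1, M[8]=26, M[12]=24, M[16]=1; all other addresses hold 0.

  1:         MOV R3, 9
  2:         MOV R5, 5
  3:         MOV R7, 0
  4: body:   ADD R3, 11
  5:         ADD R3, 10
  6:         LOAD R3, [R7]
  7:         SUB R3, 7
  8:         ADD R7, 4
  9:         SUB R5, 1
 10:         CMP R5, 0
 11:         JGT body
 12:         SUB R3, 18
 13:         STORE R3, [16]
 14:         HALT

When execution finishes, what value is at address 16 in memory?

-24

R3=9
R5=5
R7=0
R3=9+11=20
R3=20+10=30
R3=M[0]=0
R3=0-7=-7
R7=0+4=4
R5=5-1=4
CMP R5, 0  (cmp 4,0)
JGT body: taken
R3=(-7)+11=4
R3=4+10=14
R3=M[4]=-1
R3=(-1)-7=-8
R7=4+4=8
R5=4-1=3
CMP R5, 0  (cmp 3,0)
JGT body: taken
R3=(-8)+11=3
R3=3+10=13
R3=M[8]=26
R3=26-7=19
R7=8+4=12
R5=3-1=2
CMP R5, 0  (cmp 2,0)
JGT body: taken
R3=19+11=30
R3=30+10=40
R3=M[12]=24
R3=24-7=17
R7=12+4=16
R5=2-1=1
CMP R5, 0  (cmp 1,0)
JGT body: taken
R3=17+11=28
R3=28+10=38
R3=M[16]=1
R3=1-7=-6
R7=16+4=20
R5=1-1=0
CMP R5, 0  (cmp 0,0)
JGT body: not taken
R3=(-6)-18=-24
STORE R3, [16] → M[16]=-24
halt.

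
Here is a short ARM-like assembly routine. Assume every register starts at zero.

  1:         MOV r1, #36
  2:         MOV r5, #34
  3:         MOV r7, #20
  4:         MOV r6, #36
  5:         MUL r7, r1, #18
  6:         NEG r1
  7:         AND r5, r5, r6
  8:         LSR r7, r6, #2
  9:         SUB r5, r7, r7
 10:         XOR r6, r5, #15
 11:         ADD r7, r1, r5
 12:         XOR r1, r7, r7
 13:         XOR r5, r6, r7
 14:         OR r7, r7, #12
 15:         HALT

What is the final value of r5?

MOV r1, #36 → r1=36
MOV r5, #34 → r5=34
MOV r7, #20 → r7=20
MOV r6, #36 → r6=36
MUL r7, r1, #18 → r7=36*18=648
NEG r1 → r1=-(36)=-36
AND r5, r5, r6 → r5=34&36=32
LSR r7, r6, #2 → r7=36>>2=9
SUB r5, r7, r7 → r5=9-9=0
XOR r6, r5, #15 → r6=0^15=15
ADD r7, r1, r5 → r7=(-36)+0=-36
XOR r1, r7, r7 → r1=(-36)^(-36)=0
XOR r5, r6, r7 → r5=15^(-36)=-45
OR r7, r7, #12 → r7=(-36)|12=-36
halt.

-45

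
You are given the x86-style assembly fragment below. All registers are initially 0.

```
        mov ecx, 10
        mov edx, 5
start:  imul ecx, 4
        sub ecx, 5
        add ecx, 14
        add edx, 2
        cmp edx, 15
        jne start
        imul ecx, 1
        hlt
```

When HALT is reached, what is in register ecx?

after mov ecx, 10: ecx=10
after mov edx, 5: edx=5
after imul ecx, 4: ecx=10*4=40
after sub ecx, 5: ecx=40-5=35
after add ecx, 14: ecx=35+14=49
after add edx, 2: edx=5+2=7
cmp edx, 15  (cmp 7,15)
jne start: taken
after imul ecx, 4: ecx=49*4=196
after sub ecx, 5: ecx=196-5=191
after add ecx, 14: ecx=191+14=205
after add edx, 2: edx=7+2=9
cmp edx, 15  (cmp 9,15)
jne start: taken
after imul ecx, 4: ecx=205*4=820
after sub ecx, 5: ecx=820-5=815
after add ecx, 14: ecx=815+14=829
after add edx, 2: edx=9+2=11
cmp edx, 15  (cmp 11,15)
jne start: taken
after imul ecx, 4: ecx=829*4=3316
after sub ecx, 5: ecx=3316-5=3311
after add ecx, 14: ecx=3311+14=3325
after add edx, 2: edx=11+2=13
cmp edx, 15  (cmp 13,15)
jne start: taken
after imul ecx, 4: ecx=3325*4=13300
after sub ecx, 5: ecx=13300-5=13295
after add ecx, 14: ecx=13295+14=13309
after add edx, 2: edx=13+2=15
cmp edx, 15  (cmp 15,15)
jne start: not taken
after imul ecx, 1: ecx=13309*1=13309
halt.

13309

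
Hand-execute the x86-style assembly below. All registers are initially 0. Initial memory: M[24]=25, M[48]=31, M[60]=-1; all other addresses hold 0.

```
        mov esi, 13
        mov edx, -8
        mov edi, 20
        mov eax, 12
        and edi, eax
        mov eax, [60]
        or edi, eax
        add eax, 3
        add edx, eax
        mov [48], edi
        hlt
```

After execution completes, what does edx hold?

-6

mov esi, 13 → esi=13
mov edx, -8 → edx=-8
mov edi, 20 → edi=20
mov eax, 12 → eax=12
and edi, eax → edi=20&12=4
mov eax, [60] → eax=M[60]=-1
or edi, eax → edi=4|(-1)=-1
add eax, 3 → eax=(-1)+3=2
add edx, eax → edx=(-8)+2=-6
mov [48], edi → M[48]=-1
halt.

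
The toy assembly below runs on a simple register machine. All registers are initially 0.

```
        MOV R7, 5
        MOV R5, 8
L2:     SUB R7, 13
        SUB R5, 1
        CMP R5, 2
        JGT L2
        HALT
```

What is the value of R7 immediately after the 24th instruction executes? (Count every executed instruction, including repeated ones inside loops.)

-73

MOV R7, 5 → R7=5
MOV R5, 8 → R5=8
SUB R7, 13 → R7=5-13=-8
SUB R5, 1 → R5=8-1=7
CMP R5, 2  (cmp 7,2)
JGT L2: taken
SUB R7, 13 → R7=(-8)-13=-21
SUB R5, 1 → R5=7-1=6
CMP R5, 2  (cmp 6,2)
JGT L2: taken
SUB R7, 13 → R7=(-21)-13=-34
SUB R5, 1 → R5=6-1=5
CMP R5, 2  (cmp 5,2)
JGT L2: taken
SUB R7, 13 → R7=(-34)-13=-47
SUB R5, 1 → R5=5-1=4
CMP R5, 2  (cmp 4,2)
JGT L2: taken
SUB R7, 13 → R7=(-47)-13=-60
SUB R5, 1 → R5=4-1=3
CMP R5, 2  (cmp 3,2)
JGT L2: taken
SUB R7, 13 → R7=(-60)-13=-73
SUB R5, 1 → R5=3-1=2
After step 24: R7 = -73.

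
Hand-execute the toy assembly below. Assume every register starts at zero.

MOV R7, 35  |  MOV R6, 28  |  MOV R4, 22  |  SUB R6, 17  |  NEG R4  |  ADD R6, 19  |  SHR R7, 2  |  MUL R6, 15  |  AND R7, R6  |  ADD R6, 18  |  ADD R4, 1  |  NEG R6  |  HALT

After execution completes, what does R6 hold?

after MOV R7, 35: R7=35
after MOV R6, 28: R6=28
after MOV R4, 22: R4=22
after SUB R6, 17: R6=28-17=11
after NEG R4: R4=-(22)=-22
after ADD R6, 19: R6=11+19=30
after SHR R7, 2: R7=35>>2=8
after MUL R6, 15: R6=30*15=450
after AND R7, R6: R7=8&450=0
after ADD R6, 18: R6=450+18=468
after ADD R4, 1: R4=(-22)+1=-21
after NEG R6: R6=-(468)=-468
halt.

-468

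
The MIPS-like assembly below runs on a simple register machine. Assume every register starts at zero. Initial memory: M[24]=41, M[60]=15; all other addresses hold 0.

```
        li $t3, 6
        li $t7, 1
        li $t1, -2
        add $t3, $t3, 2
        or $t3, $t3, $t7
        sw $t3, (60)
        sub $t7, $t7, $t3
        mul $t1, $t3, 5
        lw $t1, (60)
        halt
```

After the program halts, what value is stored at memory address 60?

li $t3, 6 → $t3=6
li $t7, 1 → $t7=1
li $t1, -2 → $t1=-2
add $t3, $t3, 2 → $t3=6+2=8
or $t3, $t3, $t7 → $t3=8|1=9
sw $t3, (60) → M[60]=9
sub $t7, $t7, $t3 → $t7=1-9=-8
mul $t1, $t3, 5 → $t1=9*5=45
lw $t1, (60) → $t1=M[60]=9
halt.

9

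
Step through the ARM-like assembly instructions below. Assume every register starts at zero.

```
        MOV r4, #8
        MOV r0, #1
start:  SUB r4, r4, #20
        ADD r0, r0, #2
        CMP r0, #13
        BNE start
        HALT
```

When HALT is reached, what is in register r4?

MOV r4, #8 → r4=8
MOV r0, #1 → r0=1
SUB r4, r4, #20 → r4=8-20=-12
ADD r0, r0, #2 → r0=1+2=3
CMP r0, #13  (cmp 3,13)
BNE start: taken
SUB r4, r4, #20 → r4=(-12)-20=-32
ADD r0, r0, #2 → r0=3+2=5
CMP r0, #13  (cmp 5,13)
BNE start: taken
SUB r4, r4, #20 → r4=(-32)-20=-52
ADD r0, r0, #2 → r0=5+2=7
CMP r0, #13  (cmp 7,13)
BNE start: taken
SUB r4, r4, #20 → r4=(-52)-20=-72
ADD r0, r0, #2 → r0=7+2=9
CMP r0, #13  (cmp 9,13)
BNE start: taken
SUB r4, r4, #20 → r4=(-72)-20=-92
ADD r0, r0, #2 → r0=9+2=11
CMP r0, #13  (cmp 11,13)
BNE start: taken
SUB r4, r4, #20 → r4=(-92)-20=-112
ADD r0, r0, #2 → r0=11+2=13
CMP r0, #13  (cmp 13,13)
BNE start: not taken
halt.

-112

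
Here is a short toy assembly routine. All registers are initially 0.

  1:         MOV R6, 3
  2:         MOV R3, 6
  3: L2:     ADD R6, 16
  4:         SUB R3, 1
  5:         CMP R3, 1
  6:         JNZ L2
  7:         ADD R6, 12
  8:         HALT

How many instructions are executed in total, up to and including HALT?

24

after MOV R6, 3: R6=3
after MOV R3, 6: R3=6
after ADD R6, 16: R6=3+16=19
after SUB R3, 1: R3=6-1=5
CMP R3, 1  (cmp 5,1)
JNZ L2: taken
after ADD R6, 16: R6=19+16=35
after SUB R3, 1: R3=5-1=4
CMP R3, 1  (cmp 4,1)
JNZ L2: taken
after ADD R6, 16: R6=35+16=51
after SUB R3, 1: R3=4-1=3
CMP R3, 1  (cmp 3,1)
JNZ L2: taken
after ADD R6, 16: R6=51+16=67
after SUB R3, 1: R3=3-1=2
CMP R3, 1  (cmp 2,1)
JNZ L2: taken
after ADD R6, 16: R6=67+16=83
after SUB R3, 1: R3=2-1=1
CMP R3, 1  (cmp 1,1)
JNZ L2: not taken
after ADD R6, 12: R6=83+12=95
halt.
Total executed instructions: 24.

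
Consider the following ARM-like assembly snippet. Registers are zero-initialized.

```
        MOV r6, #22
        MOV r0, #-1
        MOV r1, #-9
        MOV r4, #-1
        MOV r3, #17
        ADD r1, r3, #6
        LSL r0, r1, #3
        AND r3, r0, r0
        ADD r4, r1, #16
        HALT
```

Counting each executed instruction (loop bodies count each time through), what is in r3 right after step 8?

184

MOV r6, #22 → r6=22
MOV r0, #-1 → r0=-1
MOV r1, #-9 → r1=-9
MOV r4, #-1 → r4=-1
MOV r3, #17 → r3=17
ADD r1, r3, #6 → r1=17+6=23
LSL r0, r1, #3 → r0=23<<3=184
AND r3, r0, r0 → r3=184&184=184
After step 8: r3 = 184.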